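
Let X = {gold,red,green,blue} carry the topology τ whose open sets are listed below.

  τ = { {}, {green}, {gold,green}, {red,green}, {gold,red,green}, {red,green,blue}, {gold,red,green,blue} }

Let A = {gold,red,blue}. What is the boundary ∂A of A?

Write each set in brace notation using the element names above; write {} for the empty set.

opens ⊆ A: {}; union → int = {}
complement {green}; its interior {green}; cl(A) = X∖{green} = {gold,red,blue}
boundary = {gold,red,blue} ∖ {} = {gold,red,blue}

{gold,red,blue}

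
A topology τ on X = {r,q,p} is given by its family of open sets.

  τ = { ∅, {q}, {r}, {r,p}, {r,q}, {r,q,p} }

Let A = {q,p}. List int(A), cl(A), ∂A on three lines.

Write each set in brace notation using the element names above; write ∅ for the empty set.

opens ⊆ A: ∅, {q}; union → int = {q}
complement {r}; its interior {r}; cl(A) = X∖{r} = {q,p}
boundary = {q,p} ∖ {q} = {p}

int(A) = {q}
cl(A)  = {q,p}
∂A     = {p}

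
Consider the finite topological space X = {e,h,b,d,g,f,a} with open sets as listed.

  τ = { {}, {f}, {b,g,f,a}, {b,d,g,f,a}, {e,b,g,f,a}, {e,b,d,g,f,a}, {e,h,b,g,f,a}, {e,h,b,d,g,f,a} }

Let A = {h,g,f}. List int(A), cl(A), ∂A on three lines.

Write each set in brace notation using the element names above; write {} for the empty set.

int(A) = {f}
cl(A)  = {e,h,b,d,g,f,a}
∂A     = {e,h,b,d,g,a}

opens ⊆ A: {}, {f}; union → int = {f}
complement {e,b,d,a}; its interior {}; cl(A) = X∖{} = {e,h,b,d,g,f,a}
boundary = {e,h,b,d,g,f,a} ∖ {f} = {e,h,b,d,g,a}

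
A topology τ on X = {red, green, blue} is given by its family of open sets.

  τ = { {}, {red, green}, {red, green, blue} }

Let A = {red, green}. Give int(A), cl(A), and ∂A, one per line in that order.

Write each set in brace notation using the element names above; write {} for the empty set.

opens ⊆ A: {}, {red, green}; union → int = {red, green}
complement {blue}; its interior {}; cl(A) = X∖{} = {red, green, blue}
boundary = {red, green, blue} ∖ {red, green} = {blue}

int(A) = {red, green}
cl(A)  = {red, green, blue}
∂A     = {blue}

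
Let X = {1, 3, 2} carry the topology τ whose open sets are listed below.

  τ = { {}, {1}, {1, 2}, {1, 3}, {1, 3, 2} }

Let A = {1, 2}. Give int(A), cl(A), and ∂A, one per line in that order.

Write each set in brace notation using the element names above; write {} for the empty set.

int(A) = {1, 2}
cl(A)  = {1, 3, 2}
∂A     = {3}

U open, U⊆A: {}, {1}, {1, 2}. int(A) = ⋃ = {1, 2}
X∖A={3}, int(X∖A)={}, hence cl(A)={1, 3, 2}
∂A: remove int from cl → {3}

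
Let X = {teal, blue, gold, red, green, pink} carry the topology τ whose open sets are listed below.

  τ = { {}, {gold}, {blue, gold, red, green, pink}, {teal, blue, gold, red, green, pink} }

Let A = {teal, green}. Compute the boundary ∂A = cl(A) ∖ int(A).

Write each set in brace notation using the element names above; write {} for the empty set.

interior: largest open inside A is {} (from {})
cl via duality: int({blue, gold, red, pink}) = {gold}, so X∖{gold} = {teal, blue, red, green, pink}
cl∖int = {teal, blue, red, green, pink}

{teal, blue, red, green, pink}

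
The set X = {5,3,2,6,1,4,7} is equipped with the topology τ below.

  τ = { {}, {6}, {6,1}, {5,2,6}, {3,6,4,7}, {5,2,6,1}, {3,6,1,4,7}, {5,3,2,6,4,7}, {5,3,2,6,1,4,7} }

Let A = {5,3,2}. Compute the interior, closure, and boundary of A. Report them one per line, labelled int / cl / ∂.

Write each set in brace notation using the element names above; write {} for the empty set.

int(A) = {}
cl(A)  = {5,3,2,4,7}
∂A     = {5,3,2,4,7}

U open, U⊆A: {}. int(A) = ⋃ = {}
X∖A={6,1,4,7}, int(X∖A)={6,1}, hence cl(A)={5,3,2,4,7}
∂A: remove int from cl → {5,3,2,4,7}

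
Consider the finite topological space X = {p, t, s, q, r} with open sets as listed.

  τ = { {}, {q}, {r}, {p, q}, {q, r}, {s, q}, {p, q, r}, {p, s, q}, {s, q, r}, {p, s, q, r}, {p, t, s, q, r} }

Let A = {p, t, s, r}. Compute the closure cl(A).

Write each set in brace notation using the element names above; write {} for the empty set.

X∖A={q}, int(X∖A)={q}, hence cl(A)={p, t, s, r}

{p, t, s, r}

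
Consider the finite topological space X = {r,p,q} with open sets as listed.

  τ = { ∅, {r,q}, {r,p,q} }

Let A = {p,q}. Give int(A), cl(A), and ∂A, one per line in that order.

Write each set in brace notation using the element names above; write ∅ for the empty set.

int(A) = ∅
cl(A)  = {r,p,q}
∂A     = {r,p,q}

open subsets of A: ∅; so int(A) = ∅
closure: X∖int(X∖A) = X∖∅ = {r,p,q}
∂A = {r,p,q} minus ∅ = {r,p,q}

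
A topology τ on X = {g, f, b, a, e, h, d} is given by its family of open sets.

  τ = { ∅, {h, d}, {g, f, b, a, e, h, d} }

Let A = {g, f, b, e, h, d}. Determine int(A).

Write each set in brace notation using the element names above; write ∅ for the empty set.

{h, d}

interior: largest open inside A is {h, d} (from ∅, {h, d})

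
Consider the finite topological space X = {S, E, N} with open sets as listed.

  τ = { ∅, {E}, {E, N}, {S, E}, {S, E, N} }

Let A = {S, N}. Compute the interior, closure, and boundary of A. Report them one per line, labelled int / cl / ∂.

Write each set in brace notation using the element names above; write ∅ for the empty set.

opens ⊆ A: ∅; union → int = ∅
complement {E}; its interior {E}; cl(A) = X∖{E} = {S, N}
boundary = {S, N} ∖ ∅ = {S, N}

int(A) = ∅
cl(A)  = {S, N}
∂A     = {S, N}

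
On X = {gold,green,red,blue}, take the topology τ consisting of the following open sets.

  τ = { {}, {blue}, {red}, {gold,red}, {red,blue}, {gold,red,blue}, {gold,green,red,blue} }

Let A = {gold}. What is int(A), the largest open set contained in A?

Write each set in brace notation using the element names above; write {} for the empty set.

interior: largest open inside A is {} (from {})

{}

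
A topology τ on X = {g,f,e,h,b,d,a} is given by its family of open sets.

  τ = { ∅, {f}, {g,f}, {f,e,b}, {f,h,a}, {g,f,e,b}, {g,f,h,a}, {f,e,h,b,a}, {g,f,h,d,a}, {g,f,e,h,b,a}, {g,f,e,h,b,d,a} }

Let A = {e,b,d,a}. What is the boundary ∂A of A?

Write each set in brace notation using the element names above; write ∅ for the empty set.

U open, U⊆A: ∅. int(A) = ⋃ = ∅
X∖A={g,f,h}, int(X∖A)={g,f}, hence cl(A)={e,h,b,d,a}
∂A: remove int from cl → {e,h,b,d,a}

{e,h,b,d,a}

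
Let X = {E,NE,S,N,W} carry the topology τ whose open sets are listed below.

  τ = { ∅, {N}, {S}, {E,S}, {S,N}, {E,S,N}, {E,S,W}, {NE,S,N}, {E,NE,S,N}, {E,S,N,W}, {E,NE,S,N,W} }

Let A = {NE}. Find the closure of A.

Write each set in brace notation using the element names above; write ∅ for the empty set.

{NE}

cl via duality: int({E,S,N,W}) = {E,S,N,W}, so X∖{E,S,N,W} = {NE}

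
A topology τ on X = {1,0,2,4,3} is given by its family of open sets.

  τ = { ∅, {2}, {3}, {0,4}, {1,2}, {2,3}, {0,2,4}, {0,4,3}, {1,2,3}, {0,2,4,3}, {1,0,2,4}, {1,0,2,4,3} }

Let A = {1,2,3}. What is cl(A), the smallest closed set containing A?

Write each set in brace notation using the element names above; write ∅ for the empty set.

complement {0,4}; its interior {0,4}; cl(A) = X∖{0,4} = {1,2,3}

{1,2,3}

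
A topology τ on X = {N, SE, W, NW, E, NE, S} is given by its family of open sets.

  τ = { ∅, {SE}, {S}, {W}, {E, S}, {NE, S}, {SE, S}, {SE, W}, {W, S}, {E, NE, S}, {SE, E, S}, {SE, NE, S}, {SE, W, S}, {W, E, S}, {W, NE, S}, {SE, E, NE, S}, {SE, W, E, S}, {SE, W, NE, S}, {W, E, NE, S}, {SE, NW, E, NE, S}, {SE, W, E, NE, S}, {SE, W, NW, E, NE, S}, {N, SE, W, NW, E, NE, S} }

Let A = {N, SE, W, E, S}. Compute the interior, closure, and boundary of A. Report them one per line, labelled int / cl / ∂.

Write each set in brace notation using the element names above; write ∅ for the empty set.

int(A) = {SE, W, E, S}
cl(A)  = {N, SE, W, NW, E, NE, S}
∂A     = {N, NW, NE}

interior: largest open inside A is {SE, W, E, S} (from ∅, {S}, {W}, {SE}, {E, S}, {SE, W}, {W, S}, {SE, S}, {SE, E, S}, {W, E, S}, {SE, W, S}, {SE, W, E, S})
cl via duality: int({NW, NE}) = ∅, so X∖∅ = {N, SE, W, NW, E, NE, S}
cl∖int = {N, NW, NE}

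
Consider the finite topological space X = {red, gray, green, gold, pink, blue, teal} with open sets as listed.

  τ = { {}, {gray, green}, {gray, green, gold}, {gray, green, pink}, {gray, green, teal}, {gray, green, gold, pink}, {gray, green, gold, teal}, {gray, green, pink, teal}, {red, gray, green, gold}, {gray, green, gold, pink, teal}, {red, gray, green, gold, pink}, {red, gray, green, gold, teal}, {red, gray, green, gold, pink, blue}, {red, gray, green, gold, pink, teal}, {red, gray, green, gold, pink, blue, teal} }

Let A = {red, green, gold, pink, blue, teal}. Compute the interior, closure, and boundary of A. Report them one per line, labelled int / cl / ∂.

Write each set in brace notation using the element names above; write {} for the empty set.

opens ⊆ A: {}; union → int = {}
complement {gray}; its interior {}; cl(A) = X∖{} = {red, gray, green, gold, pink, blue, teal}
boundary = {red, gray, green, gold, pink, blue, teal} ∖ {} = {red, gray, green, gold, pink, blue, teal}

int(A) = {}
cl(A)  = {red, gray, green, gold, pink, blue, teal}
∂A     = {red, gray, green, gold, pink, blue, teal}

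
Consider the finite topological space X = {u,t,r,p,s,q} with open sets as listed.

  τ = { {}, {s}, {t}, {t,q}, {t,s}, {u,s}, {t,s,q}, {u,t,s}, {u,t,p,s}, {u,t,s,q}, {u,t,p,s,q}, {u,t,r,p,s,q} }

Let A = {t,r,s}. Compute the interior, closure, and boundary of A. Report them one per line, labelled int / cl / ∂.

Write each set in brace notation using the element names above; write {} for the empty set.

U open, U⊆A: {}, {t}, {s}, {t,s}. int(A) = ⋃ = {t,s}
X∖A={u,p,q}, int(X∖A)={}, hence cl(A)={u,t,r,p,s,q}
∂A: remove int from cl → {u,r,p,q}

int(A) = {t,s}
cl(A)  = {u,t,r,p,s,q}
∂A     = {u,r,p,q}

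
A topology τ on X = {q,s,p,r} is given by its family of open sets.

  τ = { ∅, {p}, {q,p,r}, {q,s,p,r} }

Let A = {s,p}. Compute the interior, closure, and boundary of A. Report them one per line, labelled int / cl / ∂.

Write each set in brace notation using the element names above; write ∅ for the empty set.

interior: largest open inside A is {p} (from ∅, {p})
cl via duality: int({q,r}) = ∅, so X∖∅ = {q,s,p,r}
cl∖int = {q,s,r}

int(A) = {p}
cl(A)  = {q,s,p,r}
∂A     = {q,s,r}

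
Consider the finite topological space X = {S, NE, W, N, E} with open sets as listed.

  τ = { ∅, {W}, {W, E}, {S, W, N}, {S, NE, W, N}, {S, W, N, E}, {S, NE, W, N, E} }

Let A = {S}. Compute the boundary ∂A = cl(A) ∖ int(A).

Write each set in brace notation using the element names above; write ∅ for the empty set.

open subsets of A: ∅; so int(A) = ∅
closure: X∖int(X∖A) = X∖{W, E} = {S, NE, N}
∂A = {S, NE, N} minus ∅ = {S, NE, N}

{S, NE, N}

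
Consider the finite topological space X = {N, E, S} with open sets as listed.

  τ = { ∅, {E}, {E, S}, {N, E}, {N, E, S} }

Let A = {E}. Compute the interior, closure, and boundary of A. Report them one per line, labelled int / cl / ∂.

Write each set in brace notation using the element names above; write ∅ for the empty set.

interior: largest open inside A is {E} (from ∅, {E})
cl via duality: int({N, S}) = ∅, so X∖∅ = {N, E, S}
cl∖int = {N, S}

int(A) = {E}
cl(A)  = {N, E, S}
∂A     = {N, S}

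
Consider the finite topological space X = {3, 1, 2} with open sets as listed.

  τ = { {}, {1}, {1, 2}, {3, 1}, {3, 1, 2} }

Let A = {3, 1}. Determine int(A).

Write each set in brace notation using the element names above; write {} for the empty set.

{3, 1}

interior: largest open inside A is {3, 1} (from {}, {1}, {3, 1})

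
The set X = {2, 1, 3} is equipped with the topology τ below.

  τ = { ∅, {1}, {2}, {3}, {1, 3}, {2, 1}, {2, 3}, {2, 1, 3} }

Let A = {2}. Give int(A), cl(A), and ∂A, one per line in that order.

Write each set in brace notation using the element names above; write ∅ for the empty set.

open subsets of A: ∅, {2}; so int(A) = {2}
closure: X∖int(X∖A) = X∖{1, 3} = {2}
∂A = {2} minus {2} = ∅

int(A) = {2}
cl(A)  = {2}
∂A     = ∅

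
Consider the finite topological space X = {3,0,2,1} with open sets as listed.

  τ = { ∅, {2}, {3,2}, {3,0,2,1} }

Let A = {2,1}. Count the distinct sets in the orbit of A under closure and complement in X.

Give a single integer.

6

closure: X∖int(X∖A) = X∖∅ = {3,0,2,1}
Let k=closure and c=complement:
  1. A     = {2,1}
  2. kA    = {3,0,2,1}
  3. cA    = {3,0}
  4. ckA   = ∅
  5. kcA   = {3,0,1}
  6. ckcA  = {2}
— saturated at 6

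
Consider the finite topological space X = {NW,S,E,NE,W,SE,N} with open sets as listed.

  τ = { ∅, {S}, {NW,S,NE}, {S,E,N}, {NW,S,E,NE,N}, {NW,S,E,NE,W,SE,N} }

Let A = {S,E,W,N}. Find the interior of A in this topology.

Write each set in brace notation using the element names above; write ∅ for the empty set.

{S,E,N}

open subsets of A: ∅, {S}, {S,E,N}; so int(A) = {S,E,N}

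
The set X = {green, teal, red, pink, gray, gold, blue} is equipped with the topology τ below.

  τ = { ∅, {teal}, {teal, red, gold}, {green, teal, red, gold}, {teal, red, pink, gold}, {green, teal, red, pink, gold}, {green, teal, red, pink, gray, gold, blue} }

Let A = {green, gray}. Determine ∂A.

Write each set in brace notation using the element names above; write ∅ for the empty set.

{green, gray, blue}

interior: largest open inside A is ∅ (from ∅)
cl via duality: int({teal, red, pink, gold, blue}) = {teal, red, pink, gold}, so X∖{teal, red, pink, gold} = {green, gray, blue}
cl∖int = {green, gray, blue}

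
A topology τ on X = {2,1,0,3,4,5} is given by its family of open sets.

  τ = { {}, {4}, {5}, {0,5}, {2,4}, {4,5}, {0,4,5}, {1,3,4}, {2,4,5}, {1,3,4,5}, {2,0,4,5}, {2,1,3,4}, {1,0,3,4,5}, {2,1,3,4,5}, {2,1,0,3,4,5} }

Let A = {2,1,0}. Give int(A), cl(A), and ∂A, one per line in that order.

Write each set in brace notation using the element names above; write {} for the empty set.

int(A) = {}
cl(A)  = {2,1,0,3}
∂A     = {2,1,0,3}

open subsets of A: {}; so int(A) = {}
closure: X∖int(X∖A) = X∖{4,5} = {2,1,0,3}
∂A = {2,1,0,3} minus {} = {2,1,0,3}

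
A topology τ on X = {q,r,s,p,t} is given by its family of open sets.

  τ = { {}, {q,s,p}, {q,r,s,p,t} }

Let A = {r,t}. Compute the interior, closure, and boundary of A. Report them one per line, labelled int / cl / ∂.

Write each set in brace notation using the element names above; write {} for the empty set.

int(A) = {}
cl(A)  = {r,t}
∂A     = {r,t}

interior: largest open inside A is {} (from {})
cl via duality: int({q,s,p}) = {q,s,p}, so X∖{q,s,p} = {r,t}
cl∖int = {r,t}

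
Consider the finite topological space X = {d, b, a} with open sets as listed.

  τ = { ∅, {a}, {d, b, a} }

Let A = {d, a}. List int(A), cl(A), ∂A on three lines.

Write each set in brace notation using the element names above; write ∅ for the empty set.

int(A) = {a}
cl(A)  = {d, b, a}
∂A     = {d, b}

opens ⊆ A: ∅, {a}; union → int = {a}
complement {b}; its interior ∅; cl(A) = X∖∅ = {d, b, a}
boundary = {d, b, a} ∖ {a} = {d, b}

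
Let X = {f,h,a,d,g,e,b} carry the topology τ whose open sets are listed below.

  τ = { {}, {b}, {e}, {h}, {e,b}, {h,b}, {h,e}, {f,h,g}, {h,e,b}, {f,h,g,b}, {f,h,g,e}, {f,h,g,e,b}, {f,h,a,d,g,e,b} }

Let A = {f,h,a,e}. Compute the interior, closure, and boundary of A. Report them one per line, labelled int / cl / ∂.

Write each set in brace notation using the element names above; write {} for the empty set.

U open, U⊆A: {}, {e}, {h}, {h,e}. int(A) = ⋃ = {h,e}
X∖A={d,g,b}, int(X∖A)={b}, hence cl(A)={f,h,a,d,g,e}
∂A: remove int from cl → {f,a,d,g}

int(A) = {h,e}
cl(A)  = {f,h,a,d,g,e}
∂A     = {f,a,d,g}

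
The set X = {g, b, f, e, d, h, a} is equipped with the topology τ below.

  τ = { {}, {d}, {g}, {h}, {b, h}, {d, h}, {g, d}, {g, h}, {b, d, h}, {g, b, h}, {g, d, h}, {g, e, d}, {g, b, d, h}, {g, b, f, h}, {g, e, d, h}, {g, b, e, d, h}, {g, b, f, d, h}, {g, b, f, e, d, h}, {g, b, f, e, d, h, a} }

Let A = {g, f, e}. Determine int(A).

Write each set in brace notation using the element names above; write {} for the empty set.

{g}

U open, U⊆A: {}, {g}. int(A) = ⋃ = {g}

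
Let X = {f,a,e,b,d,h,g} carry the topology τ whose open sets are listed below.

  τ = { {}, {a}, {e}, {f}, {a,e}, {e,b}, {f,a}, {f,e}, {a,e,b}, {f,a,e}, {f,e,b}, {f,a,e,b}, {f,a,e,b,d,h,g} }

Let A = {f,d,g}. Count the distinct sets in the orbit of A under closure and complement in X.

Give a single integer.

complement {a,e,b,h}; its interior {a,e,b}; cl(A) = X∖{a,e,b} = {f,d,h,g}
With k = closure, c = complement:
  1. A     = {f,d,g}
  2. kA    = {f,d,h,g}
  3. cA    = {a,e,b,h}
  4. ckA   = {a,e,b}
  5. kcA   = {a,e,b,d,h,g}
  6. ckcA  = {f}
k, c of each give nothing new

6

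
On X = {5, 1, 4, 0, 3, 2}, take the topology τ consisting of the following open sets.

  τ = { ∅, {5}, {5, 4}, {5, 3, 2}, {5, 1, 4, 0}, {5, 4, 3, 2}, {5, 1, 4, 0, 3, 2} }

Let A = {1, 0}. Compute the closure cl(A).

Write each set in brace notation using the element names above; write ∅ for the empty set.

closure: X∖int(X∖A) = X∖{5, 4, 3, 2} = {1, 0}

{1, 0}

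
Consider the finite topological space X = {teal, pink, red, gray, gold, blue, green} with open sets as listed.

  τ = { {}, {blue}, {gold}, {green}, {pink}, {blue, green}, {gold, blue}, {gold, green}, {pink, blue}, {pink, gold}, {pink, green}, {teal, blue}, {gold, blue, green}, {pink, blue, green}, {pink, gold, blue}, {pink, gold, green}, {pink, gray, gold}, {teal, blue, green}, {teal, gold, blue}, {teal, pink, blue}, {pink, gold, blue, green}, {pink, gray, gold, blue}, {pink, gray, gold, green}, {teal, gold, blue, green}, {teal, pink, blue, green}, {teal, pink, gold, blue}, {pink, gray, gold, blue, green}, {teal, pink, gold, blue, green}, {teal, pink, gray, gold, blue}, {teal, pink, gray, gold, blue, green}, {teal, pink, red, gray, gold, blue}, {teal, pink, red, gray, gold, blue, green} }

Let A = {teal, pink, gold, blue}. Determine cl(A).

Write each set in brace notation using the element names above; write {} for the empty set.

{teal, pink, red, gray, gold, blue}

complement {red, gray, green}; its interior {green}; cl(A) = X∖{green} = {teal, pink, red, gray, gold, blue}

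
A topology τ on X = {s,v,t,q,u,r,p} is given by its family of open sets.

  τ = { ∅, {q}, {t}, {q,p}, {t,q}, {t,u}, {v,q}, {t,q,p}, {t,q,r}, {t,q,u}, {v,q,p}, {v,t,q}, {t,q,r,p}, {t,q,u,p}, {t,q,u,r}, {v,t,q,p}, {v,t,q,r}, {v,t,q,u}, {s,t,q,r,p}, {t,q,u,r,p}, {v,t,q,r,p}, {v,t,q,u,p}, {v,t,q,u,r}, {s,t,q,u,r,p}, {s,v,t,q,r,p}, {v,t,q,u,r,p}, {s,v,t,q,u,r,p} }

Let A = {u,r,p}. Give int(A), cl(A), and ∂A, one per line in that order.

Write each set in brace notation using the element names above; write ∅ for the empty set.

open subsets of A: ∅; so int(A) = ∅
closure: X∖int(X∖A) = X∖{v,t,q} = {s,u,r,p}
∂A = {s,u,r,p} minus ∅ = {s,u,r,p}

int(A) = ∅
cl(A)  = {s,u,r,p}
∂A     = {s,u,r,p}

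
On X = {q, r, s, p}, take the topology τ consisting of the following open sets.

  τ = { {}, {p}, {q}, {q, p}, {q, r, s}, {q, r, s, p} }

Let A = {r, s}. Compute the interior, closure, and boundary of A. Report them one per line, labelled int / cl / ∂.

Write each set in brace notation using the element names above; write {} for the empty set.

opens ⊆ A: {}; union → int = {}
complement {q, p}; its interior {q, p}; cl(A) = X∖{q, p} = {r, s}
boundary = {r, s} ∖ {} = {r, s}

int(A) = {}
cl(A)  = {r, s}
∂A     = {r, s}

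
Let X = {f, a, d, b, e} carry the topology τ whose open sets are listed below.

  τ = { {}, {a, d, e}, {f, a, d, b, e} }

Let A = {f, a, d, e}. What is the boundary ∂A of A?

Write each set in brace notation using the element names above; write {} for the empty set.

U open, U⊆A: {}, {a, d, e}. int(A) = ⋃ = {a, d, e}
X∖A={b}, int(X∖A)={}, hence cl(A)={f, a, d, b, e}
∂A: remove int from cl → {f, b}

{f, b}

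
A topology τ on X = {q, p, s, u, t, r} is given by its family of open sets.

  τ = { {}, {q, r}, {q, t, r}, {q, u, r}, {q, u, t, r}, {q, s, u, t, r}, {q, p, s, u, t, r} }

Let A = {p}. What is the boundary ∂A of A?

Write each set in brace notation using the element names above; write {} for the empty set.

{p}

opens ⊆ A: {}; union → int = {}
complement {q, s, u, t, r}; its interior {q, s, u, t, r}; cl(A) = X∖{q, s, u, t, r} = {p}
boundary = {p} ∖ {} = {p}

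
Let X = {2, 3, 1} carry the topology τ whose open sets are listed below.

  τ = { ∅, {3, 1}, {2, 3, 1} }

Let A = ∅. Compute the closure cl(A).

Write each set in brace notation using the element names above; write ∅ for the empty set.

∅

complement {2, 3, 1}; its interior {2, 3, 1}; cl(A) = X∖{2, 3, 1} = ∅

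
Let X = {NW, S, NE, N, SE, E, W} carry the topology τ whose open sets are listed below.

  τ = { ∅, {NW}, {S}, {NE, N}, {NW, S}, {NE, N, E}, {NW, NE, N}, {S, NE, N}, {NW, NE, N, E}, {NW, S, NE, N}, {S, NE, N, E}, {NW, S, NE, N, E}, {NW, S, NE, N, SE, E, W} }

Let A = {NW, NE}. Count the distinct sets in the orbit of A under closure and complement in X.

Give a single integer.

cl via duality: int({S, N, SE, E, W}) = {S}, so X∖{S} = {NW, NE, N, SE, E, W}
Write k for closure, c for complement:
  1. A     = {NW, NE}
  2. kA    = {NW, NE, N, SE, E, W}
  3. cA    = {S, N, SE, E, W}
  4. ckA   = {S}
  5. kcA   = {S, NE, N, SE, E, W}
  6. kckA  = {S, SE, W}
  7. ckcA  = {NW}
  8. ckckA = {NW, NE, N, E}
  9. kckcA = {NW, SE, W}
  10. ckckcA = {S, NE, N, E}
applying k or c yields no new set

10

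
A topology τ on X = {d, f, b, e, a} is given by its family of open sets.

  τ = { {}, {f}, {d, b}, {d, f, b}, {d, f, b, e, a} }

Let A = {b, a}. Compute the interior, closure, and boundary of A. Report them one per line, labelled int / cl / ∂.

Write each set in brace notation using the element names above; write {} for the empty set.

open subsets of A: {}; so int(A) = {}
closure: X∖int(X∖A) = X∖{f} = {d, b, e, a}
∂A = {d, b, e, a} minus {} = {d, b, e, a}

int(A) = {}
cl(A)  = {d, b, e, a}
∂A     = {d, b, e, a}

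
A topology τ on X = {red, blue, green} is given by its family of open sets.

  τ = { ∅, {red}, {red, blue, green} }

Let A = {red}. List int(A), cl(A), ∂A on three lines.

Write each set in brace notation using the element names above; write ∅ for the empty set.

open subsets of A: ∅, {red}; so int(A) = {red}
closure: X∖int(X∖A) = X∖∅ = {red, blue, green}
∂A = {red, blue, green} minus {red} = {blue, green}

int(A) = {red}
cl(A)  = {red, blue, green}
∂A     = {blue, green}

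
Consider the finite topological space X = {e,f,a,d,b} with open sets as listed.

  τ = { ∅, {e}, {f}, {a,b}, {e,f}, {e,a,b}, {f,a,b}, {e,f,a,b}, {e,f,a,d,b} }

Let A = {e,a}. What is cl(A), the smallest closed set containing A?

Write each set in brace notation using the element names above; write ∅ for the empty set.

{e,a,d,b}

X∖A={f,d,b}, int(X∖A)={f}, hence cl(A)={e,a,d,b}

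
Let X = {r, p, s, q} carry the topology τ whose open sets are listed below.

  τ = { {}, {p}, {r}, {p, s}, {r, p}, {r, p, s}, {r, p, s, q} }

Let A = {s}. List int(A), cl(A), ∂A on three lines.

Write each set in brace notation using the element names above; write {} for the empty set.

int(A) = {}
cl(A)  = {s, q}
∂A     = {s, q}

interior: largest open inside A is {} (from {})
cl via duality: int({r, p, q}) = {r, p}, so X∖{r, p} = {s, q}
cl∖int = {s, q}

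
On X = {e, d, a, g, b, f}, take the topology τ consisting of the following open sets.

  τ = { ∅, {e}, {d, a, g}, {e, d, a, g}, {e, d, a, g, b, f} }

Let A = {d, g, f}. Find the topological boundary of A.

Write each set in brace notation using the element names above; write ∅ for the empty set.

{d, a, g, b, f}

open subsets of A: ∅; so int(A) = ∅
closure: X∖int(X∖A) = X∖{e} = {d, a, g, b, f}
∂A = {d, a, g, b, f} minus ∅ = {d, a, g, b, f}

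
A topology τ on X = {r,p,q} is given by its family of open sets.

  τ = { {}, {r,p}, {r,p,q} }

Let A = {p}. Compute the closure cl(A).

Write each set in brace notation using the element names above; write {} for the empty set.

complement {r,q}; its interior {}; cl(A) = X∖{} = {r,p,q}

{r,p,q}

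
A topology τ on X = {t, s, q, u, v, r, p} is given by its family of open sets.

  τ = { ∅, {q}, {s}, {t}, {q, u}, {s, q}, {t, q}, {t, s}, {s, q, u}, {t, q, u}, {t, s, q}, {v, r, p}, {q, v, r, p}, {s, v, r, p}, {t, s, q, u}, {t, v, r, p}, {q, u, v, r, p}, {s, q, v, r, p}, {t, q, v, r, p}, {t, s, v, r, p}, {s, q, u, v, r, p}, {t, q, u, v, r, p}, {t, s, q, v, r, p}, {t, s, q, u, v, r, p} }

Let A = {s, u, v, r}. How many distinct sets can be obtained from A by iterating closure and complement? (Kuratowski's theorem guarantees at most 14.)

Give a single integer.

8

complement {t, q, p}; its interior {t, q}; cl(A) = X∖{t, q} = {s, u, v, r, p}
With k = closure, c = complement:
  1. A     = {s, u, v, r}
  2. kA    = {s, u, v, r, p}
  3. cA    = {t, q, p}
  4. ckA   = {t, q}
  5. kcA   = {t, q, u, v, r, p}
  6. kckA  = {t, q, u}
  7. ckcA  = {s}
  8. ckckA = {s, v, r, p}
k, c of each give nothing new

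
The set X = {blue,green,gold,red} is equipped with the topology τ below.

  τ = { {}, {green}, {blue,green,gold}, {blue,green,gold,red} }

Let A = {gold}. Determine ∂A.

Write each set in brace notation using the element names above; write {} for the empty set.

open subsets of A: {}; so int(A) = {}
closure: X∖int(X∖A) = X∖{green} = {blue,gold,red}
∂A = {blue,gold,red} minus {} = {blue,gold,red}

{blue,gold,red}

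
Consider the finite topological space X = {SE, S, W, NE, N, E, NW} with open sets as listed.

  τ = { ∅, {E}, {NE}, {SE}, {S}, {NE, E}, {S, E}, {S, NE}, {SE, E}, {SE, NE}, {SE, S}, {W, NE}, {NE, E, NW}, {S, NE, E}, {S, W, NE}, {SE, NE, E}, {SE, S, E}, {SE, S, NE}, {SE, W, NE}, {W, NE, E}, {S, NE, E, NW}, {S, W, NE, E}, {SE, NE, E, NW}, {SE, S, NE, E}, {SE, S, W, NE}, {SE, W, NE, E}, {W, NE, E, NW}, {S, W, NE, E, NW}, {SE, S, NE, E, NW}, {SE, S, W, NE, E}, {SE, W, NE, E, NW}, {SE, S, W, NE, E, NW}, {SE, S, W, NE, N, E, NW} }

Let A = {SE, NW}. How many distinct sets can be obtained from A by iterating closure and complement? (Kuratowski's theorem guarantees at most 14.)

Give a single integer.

8

cl via duality: int({S, W, NE, N, E}) = {S, W, NE, E}, so X∖{S, W, NE, E} = {SE, N, NW}
Write k for closure, c for complement:
  1. A     = {SE, NW}
  2. kA    = {SE, N, NW}
  3. cA    = {S, W, NE, N, E}
  4. ckA   = {S, W, NE, E}
  5. kcA   = {S, W, NE, N, E, NW}
  6. ckcA  = {SE}
  7. kckcA = {SE, N}
  8. ckckcA = {S, W, NE, E, NW}
applying k or c yields no new set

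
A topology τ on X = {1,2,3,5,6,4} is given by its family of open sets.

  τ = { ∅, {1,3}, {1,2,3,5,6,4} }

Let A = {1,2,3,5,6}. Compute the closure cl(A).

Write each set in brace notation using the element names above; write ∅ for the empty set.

{1,2,3,5,6,4}

complement {4}; its interior ∅; cl(A) = X∖∅ = {1,2,3,5,6,4}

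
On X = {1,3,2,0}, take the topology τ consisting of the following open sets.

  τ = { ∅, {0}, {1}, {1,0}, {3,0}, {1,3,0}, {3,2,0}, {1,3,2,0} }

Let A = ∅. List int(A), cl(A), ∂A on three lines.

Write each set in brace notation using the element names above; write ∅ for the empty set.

int(A) = ∅
cl(A)  = ∅
∂A     = ∅

interior: largest open inside A is ∅ (from ∅)
cl via duality: int({1,3,2,0}) = {1,3,2,0}, so X∖{1,3,2,0} = ∅
cl∖int = ∅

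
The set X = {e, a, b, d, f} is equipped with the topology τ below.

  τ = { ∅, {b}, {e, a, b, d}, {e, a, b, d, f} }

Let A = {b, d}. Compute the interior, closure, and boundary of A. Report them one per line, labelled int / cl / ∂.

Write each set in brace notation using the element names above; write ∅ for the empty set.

int(A) = {b}
cl(A)  = {e, a, b, d, f}
∂A     = {e, a, d, f}

opens ⊆ A: ∅, {b}; union → int = {b}
complement {e, a, f}; its interior ∅; cl(A) = X∖∅ = {e, a, b, d, f}
boundary = {e, a, b, d, f} ∖ {b} = {e, a, d, f}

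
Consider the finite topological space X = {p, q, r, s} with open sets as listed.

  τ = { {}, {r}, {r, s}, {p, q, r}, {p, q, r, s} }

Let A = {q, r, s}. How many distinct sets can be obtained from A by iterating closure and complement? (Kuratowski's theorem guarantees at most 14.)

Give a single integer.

6

complement {p}; its interior {}; cl(A) = X∖{} = {p, q, r, s}
With k = closure, c = complement:
  1. A     = {q, r, s}
  2. kA    = {p, q, r, s}
  3. cA    = {p}
  4. ckA   = {}
  5. kcA   = {p, q}
  6. ckcA  = {r, s}
k, c of each give nothing new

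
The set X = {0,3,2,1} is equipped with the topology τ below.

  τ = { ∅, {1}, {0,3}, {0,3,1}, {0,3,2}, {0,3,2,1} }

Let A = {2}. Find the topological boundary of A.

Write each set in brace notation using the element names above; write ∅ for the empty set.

{2}

interior: largest open inside A is ∅ (from ∅)
cl via duality: int({0,3,1}) = {0,3,1}, so X∖{0,3,1} = {2}
cl∖int = {2}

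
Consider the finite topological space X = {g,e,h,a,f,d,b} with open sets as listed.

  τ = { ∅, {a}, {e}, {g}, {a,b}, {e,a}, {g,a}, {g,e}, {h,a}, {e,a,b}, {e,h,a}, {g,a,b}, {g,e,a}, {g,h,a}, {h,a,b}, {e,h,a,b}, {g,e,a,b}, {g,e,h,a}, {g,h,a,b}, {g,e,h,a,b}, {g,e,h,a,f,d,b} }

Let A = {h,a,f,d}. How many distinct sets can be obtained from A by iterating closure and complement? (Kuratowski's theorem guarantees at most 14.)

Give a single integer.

closure: X∖int(X∖A) = X∖{g,e} = {h,a,f,d,b}
Let k=closure and c=complement:
  1. A     = {h,a,f,d}
  2. kA    = {h,a,f,d,b}
  3. cA    = {g,e,b}
  4. ckA   = {g,e}
  5. kcA   = {g,e,f,d,b}
  6. kckA  = {g,e,f,d}
  7. ckcA  = {h,a}
  8. ckckA = {h,a,b}
— saturated at 8

8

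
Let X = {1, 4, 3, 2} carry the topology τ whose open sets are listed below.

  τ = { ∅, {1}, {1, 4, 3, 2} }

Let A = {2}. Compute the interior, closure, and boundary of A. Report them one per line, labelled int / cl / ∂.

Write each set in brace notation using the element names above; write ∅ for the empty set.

interior: largest open inside A is ∅ (from ∅)
cl via duality: int({1, 4, 3}) = {1}, so X∖{1} = {4, 3, 2}
cl∖int = {4, 3, 2}

int(A) = ∅
cl(A)  = {4, 3, 2}
∂A     = {4, 3, 2}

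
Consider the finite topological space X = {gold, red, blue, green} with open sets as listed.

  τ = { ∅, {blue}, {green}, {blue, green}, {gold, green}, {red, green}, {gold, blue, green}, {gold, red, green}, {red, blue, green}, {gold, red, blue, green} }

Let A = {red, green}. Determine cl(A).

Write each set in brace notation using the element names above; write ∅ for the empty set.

complement {gold, blue}; its interior {blue}; cl(A) = X∖{blue} = {gold, red, green}

{gold, red, green}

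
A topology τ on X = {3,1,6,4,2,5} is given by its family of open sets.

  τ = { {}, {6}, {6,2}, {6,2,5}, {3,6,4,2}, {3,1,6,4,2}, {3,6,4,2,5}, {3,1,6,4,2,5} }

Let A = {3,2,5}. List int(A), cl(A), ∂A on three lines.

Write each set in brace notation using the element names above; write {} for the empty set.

int(A) = {}
cl(A)  = {3,1,4,2,5}
∂A     = {3,1,4,2,5}

open subsets of A: {}; so int(A) = {}
closure: X∖int(X∖A) = X∖{6} = {3,1,4,2,5}
∂A = {3,1,4,2,5} minus {} = {3,1,4,2,5}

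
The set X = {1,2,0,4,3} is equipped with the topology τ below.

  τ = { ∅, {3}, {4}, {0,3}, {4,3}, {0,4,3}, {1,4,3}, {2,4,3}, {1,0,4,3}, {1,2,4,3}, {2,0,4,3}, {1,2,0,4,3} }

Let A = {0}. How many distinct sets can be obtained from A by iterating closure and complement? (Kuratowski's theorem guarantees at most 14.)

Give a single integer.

X∖A={1,2,4,3}, int(X∖A)={1,2,4,3}, hence cl(A)={0}
Orbit (k=closure, c=complement):
  1. A     = {0}
  2. cA    = {1,2,4,3}
  3. kcA   = {1,2,0,4,3}
  4. ckcA  = ∅
(closed under both — stop)

4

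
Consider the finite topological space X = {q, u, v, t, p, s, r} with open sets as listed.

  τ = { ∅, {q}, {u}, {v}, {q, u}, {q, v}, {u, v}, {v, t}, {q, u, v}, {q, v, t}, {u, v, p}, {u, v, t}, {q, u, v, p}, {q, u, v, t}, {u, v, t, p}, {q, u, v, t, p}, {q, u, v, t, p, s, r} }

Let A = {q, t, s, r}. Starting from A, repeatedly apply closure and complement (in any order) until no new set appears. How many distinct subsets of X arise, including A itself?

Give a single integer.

6

complement {u, v, p}; its interior {u, v, p}; cl(A) = X∖{u, v, p} = {q, t, s, r}
With k = closure, c = complement:
  1. A     = {q, t, s, r}
  2. cA    = {u, v, p}
  3. kcA   = {u, v, t, p, s, r}
  4. ckcA  = {q}
  5. kckcA = {q, s, r}
  6. ckckcA = {u, v, t, p}
k, c of each give nothing new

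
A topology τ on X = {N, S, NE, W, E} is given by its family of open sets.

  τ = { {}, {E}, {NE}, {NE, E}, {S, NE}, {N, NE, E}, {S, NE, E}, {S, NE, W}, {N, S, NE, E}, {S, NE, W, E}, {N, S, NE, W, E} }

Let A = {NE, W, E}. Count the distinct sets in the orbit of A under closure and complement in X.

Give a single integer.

X∖A={N, S}, int(X∖A)={}, hence cl(A)={N, S, NE, W, E}
Orbit (k=closure, c=complement):
  1. A     = {NE, W, E}
  2. kA    = {N, S, NE, W, E}
  3. cA    = {N, S}
  4. ckA   = {}
  5. kcA   = {N, S, W}
  6. ckcA  = {NE, E}
(closed under both — stop)

6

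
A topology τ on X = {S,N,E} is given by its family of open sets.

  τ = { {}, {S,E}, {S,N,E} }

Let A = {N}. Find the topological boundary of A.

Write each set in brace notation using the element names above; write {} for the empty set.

{N}

open subsets of A: {}; so int(A) = {}
closure: X∖int(X∖A) = X∖{S,E} = {N}
∂A = {N} minus {} = {N}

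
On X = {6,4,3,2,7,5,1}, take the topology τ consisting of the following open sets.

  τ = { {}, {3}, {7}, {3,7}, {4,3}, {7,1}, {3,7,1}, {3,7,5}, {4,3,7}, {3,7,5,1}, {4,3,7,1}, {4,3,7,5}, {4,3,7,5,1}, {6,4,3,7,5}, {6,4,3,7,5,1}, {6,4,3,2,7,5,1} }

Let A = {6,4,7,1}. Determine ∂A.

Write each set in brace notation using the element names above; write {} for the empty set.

opens ⊆ A: {}, {7}, {7,1}; union → int = {7,1}
complement {3,2,5}; its interior {3}; cl(A) = X∖{3} = {6,4,2,7,5,1}
boundary = {6,4,2,7,5,1} ∖ {7,1} = {6,4,2,5}

{6,4,2,5}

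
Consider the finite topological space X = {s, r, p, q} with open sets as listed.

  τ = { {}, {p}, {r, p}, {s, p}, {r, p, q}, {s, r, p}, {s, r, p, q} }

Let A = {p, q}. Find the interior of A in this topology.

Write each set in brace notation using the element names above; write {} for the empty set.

open subsets of A: {}, {p}; so int(A) = {p}

{p}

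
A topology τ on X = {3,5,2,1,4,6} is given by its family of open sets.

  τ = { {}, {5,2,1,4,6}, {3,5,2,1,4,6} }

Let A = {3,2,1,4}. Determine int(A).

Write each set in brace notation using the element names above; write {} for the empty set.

{}

opens ⊆ A: {}; union → int = {}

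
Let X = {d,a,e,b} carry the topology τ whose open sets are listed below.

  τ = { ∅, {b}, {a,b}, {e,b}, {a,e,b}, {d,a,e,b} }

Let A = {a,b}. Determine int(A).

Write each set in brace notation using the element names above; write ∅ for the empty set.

open subsets of A: ∅, {b}, {a,b}; so int(A) = {a,b}

{a,b}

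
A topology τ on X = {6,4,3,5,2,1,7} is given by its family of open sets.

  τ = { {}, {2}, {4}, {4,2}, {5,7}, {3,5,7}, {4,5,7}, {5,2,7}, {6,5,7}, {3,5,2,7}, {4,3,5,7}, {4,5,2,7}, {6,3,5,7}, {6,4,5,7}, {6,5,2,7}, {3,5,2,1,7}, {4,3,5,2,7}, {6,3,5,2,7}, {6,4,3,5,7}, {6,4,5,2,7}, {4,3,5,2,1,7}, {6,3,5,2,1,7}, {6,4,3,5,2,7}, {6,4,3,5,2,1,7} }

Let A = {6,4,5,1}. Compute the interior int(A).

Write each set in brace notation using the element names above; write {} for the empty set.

U open, U⊆A: {}, {4}. int(A) = ⋃ = {4}

{4}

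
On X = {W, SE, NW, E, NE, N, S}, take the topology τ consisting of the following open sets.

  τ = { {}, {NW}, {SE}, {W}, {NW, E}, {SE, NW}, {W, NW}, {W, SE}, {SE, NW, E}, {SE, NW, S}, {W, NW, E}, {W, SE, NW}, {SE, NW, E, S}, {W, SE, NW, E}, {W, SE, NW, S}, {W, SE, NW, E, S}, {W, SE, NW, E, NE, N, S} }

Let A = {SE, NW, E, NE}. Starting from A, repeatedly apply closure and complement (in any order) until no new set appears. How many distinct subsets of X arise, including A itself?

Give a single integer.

cl via duality: int({W, N, S}) = {W}, so X∖{W} = {SE, NW, E, NE, N, S}
Write k for closure, c for complement:
  1. A     = {SE, NW, E, NE}
  2. kA    = {SE, NW, E, NE, N, S}
  3. cA    = {W, N, S}
  4. ckA   = {W}
  5. kcA   = {W, NE, N, S}
  6. kckA  = {W, NE, N}
  7. ckcA  = {SE, NW, E}
  8. ckckA = {SE, NW, E, S}
applying k or c yields no new set

8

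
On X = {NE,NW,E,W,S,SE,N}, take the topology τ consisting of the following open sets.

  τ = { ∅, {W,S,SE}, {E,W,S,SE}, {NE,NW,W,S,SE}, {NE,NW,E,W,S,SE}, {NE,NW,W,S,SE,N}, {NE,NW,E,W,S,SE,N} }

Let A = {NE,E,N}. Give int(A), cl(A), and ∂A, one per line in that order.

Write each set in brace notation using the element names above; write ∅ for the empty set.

int(A) = ∅
cl(A)  = {NE,NW,E,N}
∂A     = {NE,NW,E,N}

open subsets of A: ∅; so int(A) = ∅
closure: X∖int(X∖A) = X∖{W,S,SE} = {NE,NW,E,N}
∂A = {NE,NW,E,N} minus ∅ = {NE,NW,E,N}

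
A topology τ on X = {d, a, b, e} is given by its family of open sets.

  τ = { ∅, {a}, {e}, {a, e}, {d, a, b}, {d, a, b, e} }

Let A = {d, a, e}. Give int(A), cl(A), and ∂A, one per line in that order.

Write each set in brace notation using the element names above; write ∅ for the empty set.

U open, U⊆A: ∅, {e}, {a}, {a, e}. int(A) = ⋃ = {a, e}
X∖A={b}, int(X∖A)=∅, hence cl(A)={d, a, b, e}
∂A: remove int from cl → {d, b}

int(A) = {a, e}
cl(A)  = {d, a, b, e}
∂A     = {d, b}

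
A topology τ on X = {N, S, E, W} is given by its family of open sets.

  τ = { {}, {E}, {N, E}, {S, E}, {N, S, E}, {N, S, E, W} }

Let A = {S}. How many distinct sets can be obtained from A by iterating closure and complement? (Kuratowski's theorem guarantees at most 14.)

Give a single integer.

complement {N, E, W}; its interior {N, E}; cl(A) = X∖{N, E} = {S, W}
With k = closure, c = complement:
  1. A     = {S}
  2. kA    = {S, W}
  3. cA    = {N, E, W}
  4. ckA   = {N, E}
  5. kcA   = {N, S, E, W}
  6. ckcA  = {}
k, c of each give nothing new

6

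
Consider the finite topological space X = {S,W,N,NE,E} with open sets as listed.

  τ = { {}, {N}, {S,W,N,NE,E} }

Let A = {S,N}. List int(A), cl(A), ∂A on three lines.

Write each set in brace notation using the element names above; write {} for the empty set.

int(A) = {N}
cl(A)  = {S,W,N,NE,E}
∂A     = {S,W,NE,E}

opens ⊆ A: {}, {N}; union → int = {N}
complement {W,NE,E}; its interior {}; cl(A) = X∖{} = {S,W,N,NE,E}
boundary = {S,W,N,NE,E} ∖ {N} = {S,W,NE,E}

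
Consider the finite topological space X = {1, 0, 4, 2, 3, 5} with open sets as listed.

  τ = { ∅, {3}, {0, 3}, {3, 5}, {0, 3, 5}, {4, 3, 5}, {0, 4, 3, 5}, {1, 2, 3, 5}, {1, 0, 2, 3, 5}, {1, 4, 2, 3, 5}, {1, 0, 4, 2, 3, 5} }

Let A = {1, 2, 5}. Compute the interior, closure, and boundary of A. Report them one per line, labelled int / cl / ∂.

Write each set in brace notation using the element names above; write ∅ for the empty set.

int(A) = ∅
cl(A)  = {1, 4, 2, 5}
∂A     = {1, 4, 2, 5}

opens ⊆ A: ∅; union → int = ∅
complement {0, 4, 3}; its interior {0, 3}; cl(A) = X∖{0, 3} = {1, 4, 2, 5}
boundary = {1, 4, 2, 5} ∖ ∅ = {1, 4, 2, 5}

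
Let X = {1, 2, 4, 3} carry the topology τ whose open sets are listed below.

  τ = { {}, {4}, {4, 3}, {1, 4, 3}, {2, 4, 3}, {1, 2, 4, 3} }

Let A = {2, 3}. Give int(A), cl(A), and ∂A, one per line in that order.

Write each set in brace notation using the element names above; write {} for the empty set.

opens ⊆ A: {}; union → int = {}
complement {1, 4}; its interior {4}; cl(A) = X∖{4} = {1, 2, 3}
boundary = {1, 2, 3} ∖ {} = {1, 2, 3}

int(A) = {}
cl(A)  = {1, 2, 3}
∂A     = {1, 2, 3}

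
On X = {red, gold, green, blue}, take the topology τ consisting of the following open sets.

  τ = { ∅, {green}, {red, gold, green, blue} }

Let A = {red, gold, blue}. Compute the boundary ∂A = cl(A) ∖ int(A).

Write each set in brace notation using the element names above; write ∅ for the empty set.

{red, gold, blue}

interior: largest open inside A is ∅ (from ∅)
cl via duality: int({green}) = {green}, so X∖{green} = {red, gold, blue}
cl∖int = {red, gold, blue}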